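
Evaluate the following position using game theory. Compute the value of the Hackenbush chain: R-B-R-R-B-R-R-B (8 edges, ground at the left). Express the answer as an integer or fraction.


Edges (from ground): R-B-R-R-B-R-R-B
By Berlekamp's sign-expansion rule, a Blue-Red Hackenbush stalk has the value of the surreal number whose sign sequence is the edge sequence with B -> + and R -> -.
Sign sequence: -+--+--+
Trace the sign expansion in the surreal number tree, starting from 0:
Edge 1: R (sign -) -> bounds (-inf, 0), value = -1
Edge 2: B (sign +) -> bounds (-1, 0), value = -1/2
Edge 3: R (sign -) -> bounds (-1, -1/2), value = -3/4
Edge 4: R (sign -) -> bounds (-1, -3/4), value = -7/8
Edge 5: B (sign +) -> bounds (-7/8, -3/4), value = -13/16
Edge 6: R (sign -) -> bounds (-7/8, -13/16), value = -27/32
Edge 7: R (sign -) -> bounds (-7/8, -27/32), value = -55/64
Edge 8: B (sign +) -> bounds (-55/64, -27/32), value = -109/128
Game value = -109/128

-109/128


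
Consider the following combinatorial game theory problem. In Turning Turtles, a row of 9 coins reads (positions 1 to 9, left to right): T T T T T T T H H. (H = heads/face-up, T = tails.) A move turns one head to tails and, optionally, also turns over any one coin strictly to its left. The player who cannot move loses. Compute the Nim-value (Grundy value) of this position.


Coins: T T T T T T T H H
Key fact: a single head at position k behaves exactly like a Nim heap of size k (turning it to T and optionally flipping a coin at j < k corresponds to moving the heap from k to j, or to 0), and heads combine as a disjunctive sum (two heads at the same place would cancel, matching j XOR j = 0). So the Nim-value is the XOR of the 1-indexed positions of the heads.
Face-up positions (1-indexed): [8, 9]
XOR 0 with 8: 0 XOR 8 = 8
XOR 8 with 9: 8 XOR 9 = 1
Nim-value = 1

1


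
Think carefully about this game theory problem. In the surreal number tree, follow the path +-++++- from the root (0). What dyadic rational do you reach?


Sign expansion: +-++++-
Rule: track bounds (lo, hi), initially (-inf, +inf). On '+', the current value becomes lo and we move to the simplest number in (value, hi): value + 1 if hi = +inf, otherwise the midpoint (value + hi)/2. On '-', the current value becomes hi and we move to value - 1 if lo = -inf, otherwise the midpoint (lo + value)/2.
Start at 0.
Step 1: sign = +, move right. Bounds: (0, +inf). Value = 1
Step 2: sign = -, move left. Bounds: (0, 1). Value = 1/2
Step 3: sign = +, move right. Bounds: (1/2, 1). Value = 3/4
Step 4: sign = +, move right. Bounds: (3/4, 1). Value = 7/8
Step 5: sign = +, move right. Bounds: (7/8, 1). Value = 15/16
Step 6: sign = +, move right. Bounds: (15/16, 1). Value = 31/32
Step 7: sign = -, move left. Bounds: (15/16, 31/32). Value = 61/64
The surreal number with sign expansion +-++++- is 61/64.

61/64


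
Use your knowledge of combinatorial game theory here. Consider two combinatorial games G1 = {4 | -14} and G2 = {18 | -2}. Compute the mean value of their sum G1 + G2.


G1 = {4 | -14}, G2 = {18 | -2}
Each is a switch {a | b} with numbers a > b; its mean value is (a + b)/2, and mean value is additive over game sums: m(G1 + G2) = m(G1) + m(G2).
Mean of G1 = (4 + (-14))/2 = -10/2 = -5
Mean of G2 = (18 + (-2))/2 = 16/2 = 8
Mean of G1 + G2 = -5 + 8 = 3

3


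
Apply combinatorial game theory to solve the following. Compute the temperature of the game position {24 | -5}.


The game is {24 | -5}, a switch {a | b} with numbers a > b.
Cooling {a | b} by t gives {a - t | b + t}, which stops being hot when a - t = b + t, i.e. at t = (a - b)/2. So the temperature of a switch is (a - b)/2.
Temperature = (Left option - Right option) / 2
= (24 - (-5)) / 2
= 29 / 2
= 29/2

29/2


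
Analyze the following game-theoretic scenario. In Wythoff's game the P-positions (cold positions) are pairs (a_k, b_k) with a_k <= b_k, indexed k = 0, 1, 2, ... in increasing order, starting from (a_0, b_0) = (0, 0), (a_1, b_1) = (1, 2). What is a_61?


By Wythoff's theorem, a_k = floor(k * phi) and b_k = floor(k * phi^2) = a_k + k, where phi = (1 + sqrt(5))/2 is the golden ratio.
phi = (1 + sqrt(5))/2 = 1.618034
k = 61
k * phi = 61 * 1.618034 = 98.700073
a_61 = floor(k * phi) = 98

98


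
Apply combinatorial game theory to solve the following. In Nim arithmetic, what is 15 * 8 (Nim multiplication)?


Nim multiplication is bilinear over XOR: (u XOR v) * w = (u*w) XOR (v*w).
So we split each operand into its bit components and XOR the pairwise Nim products.
15 = 1 + 2 + 4 + 8 (as XOR of powers of 2).
8 = 8 (as XOR of powers of 2).
Using the standard Nim-product table on single bits:
  2*2 = 3,   2*4 = 8,   2*8 = 12,
  4*4 = 6,   4*8 = 11,  8*8 = 13,
and  1*x = x (identity), k*l = l*k (commutative).
Pairwise Nim products:
  1 * 8 = 8
  2 * 8 = 12
  4 * 8 = 11
  8 * 8 = 13
XOR them: 8 XOR 12 XOR 11 XOR 13 = 2.
Result: 15 * 8 = 2 (in Nim).

2


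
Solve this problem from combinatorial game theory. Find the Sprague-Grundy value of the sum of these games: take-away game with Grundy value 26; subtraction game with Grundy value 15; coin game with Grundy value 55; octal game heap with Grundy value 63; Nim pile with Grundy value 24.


By the Sprague-Grundy theorem, the Grundy value of a sum of games is the XOR of individual Grundy values.
take-away game: Grundy value = 26. Running XOR: 0 XOR 26 = 26
subtraction game: Grundy value = 15. Running XOR: 26 XOR 15 = 21
coin game: Grundy value = 55. Running XOR: 21 XOR 55 = 34
octal game heap: Grundy value = 63. Running XOR: 34 XOR 63 = 29
Nim pile: Grundy value = 24. Running XOR: 29 XOR 24 = 5
The combined Grundy value is 5.

5


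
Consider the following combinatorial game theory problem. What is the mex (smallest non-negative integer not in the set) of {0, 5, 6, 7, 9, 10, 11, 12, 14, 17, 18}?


Set = {0, 5, 6, 7, 9, 10, 11, 12, 14, 17, 18}
0 is in the set.
1 is NOT in the set. This is the mex.
mex = 1

1


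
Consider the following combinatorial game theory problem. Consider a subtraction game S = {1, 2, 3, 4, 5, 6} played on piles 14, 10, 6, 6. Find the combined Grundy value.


Subtraction set: {1, 2, 3, 4, 5, 6}
For this subtraction set, G(n) = n mod 7 (period = max + 1 = 7).
Pile 1 (size 14): G(14) = 14 mod 7 = 0
Pile 2 (size 10): G(10) = 10 mod 7 = 3
Pile 3 (size 6): G(6) = 6 mod 7 = 6
Pile 4 (size 6): G(6) = 6 mod 7 = 6
Total Grundy value = XOR of all: 0 XOR 3 XOR 6 XOR 6 = 3

3


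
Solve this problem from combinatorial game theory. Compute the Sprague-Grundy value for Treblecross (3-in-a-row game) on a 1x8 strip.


Treblecross: place X on empty cells; 3-in-a-row wins.
Playing within two cells of an existing X lets the opponent win at once, so sensible play treats the cells i-2..i+2 around each X as dead. The player left with no safe cell loses, so this is a normal-play take-away game on strips of safe cells.
Placing X at cell i (0-indexed) of a strip of k safe cells leaves independent strips of sizes max(0, i-2) and max(0, k-i-3). Hence G(k) = mex{ G(max(0,i-2)) XOR G(max(0,k-i-3)) : 0 <= i < k }, with G(0) = 0.
G(1): splits (0,0):0^0=0 -> mex({0}) = 1
G(2): splits (0,0):0^0=0 -> mex({0}) = 1
G(3): splits (0,0):0^0=0 -> mex({0}) = 1
G(4): splits (0,1):0^1=1 (0,0):0^0=0 -> mex({0, 1}) = 2
G(5): splits (0,2):0^1=1 (0,1):0^1=1 (0,0):0^0=0 -> mex({0, 1}) = 2
G(6) = mex({1}) = 0
G(7) = mex({0, 1, 2}) = 3
G(8) = mex({0, 1, 2}) = 3
Therefore G(8) = 3.

3


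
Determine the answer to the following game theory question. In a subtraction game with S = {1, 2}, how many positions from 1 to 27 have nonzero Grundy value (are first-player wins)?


Subtraction set S = {1, 2}, so G(n) = n mod 3.
G(n) = 0 when n is a multiple of 3.
Multiples of 3 in [1, 27]: 9
N-positions (nonzero Grundy) = 27 - 9 = 18

18


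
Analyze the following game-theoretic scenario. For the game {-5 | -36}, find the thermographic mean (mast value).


Game = {-5 | -36}, a switch {a | b} with numbers a > b.
Its thermograph has left wall a - t and right wall b + t, which meet at t = (a - b)/2, where both equal (a + b)/2. So the mast (mean value) is at (a + b)/2.
Mean = (-5 + (-36))/2 = -41/2 = -41/2

-41/2


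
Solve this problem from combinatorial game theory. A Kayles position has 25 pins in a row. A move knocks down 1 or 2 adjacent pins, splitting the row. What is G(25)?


Kayles: a move removes 1 or 2 adjacent pins from a contiguous row.
Removing pins from a row of k leaves two independent rows (a, b) with a + b = k - 1 (one pin) or a + b = k - 2 (two pins); an end removal gives a = 0.
By Sprague-Grundy, G(k) = mex{ G(a) XOR G(b) } over all these splits. G(0) = 0.
G(1): splits (0,0):0^0=0 -> mex({0}) = 1
G(2): splits (0,1):0^1=1 (0,0):0^0=0 -> mex({0, 1}) = 2
G(3): splits (0,2):0^2=2 (1,1):1^1=0 (0,1):0^1=1 -> mex({0, 1, 2}) = 3
G(4): splits (0,3):0^3=3 (1,2):1^2=3 (0,2):0^2=2 (1,1):1^1=0 -> mex({0, 2, 3}) = 1
G(5): splits (0,4):0^1=1 (1,3):1^3=2 (2,2):2^2=0 (0,3):0^3=3 (1,2):1^2=3 -> mex({0, 1, 2, 3}) = 4
G(6) = mex({0, 1, 2, 4}) = 3
G(7) = mex({0, 1, 3, 4, 5}) = 2
G(8) = mex({0, 2, 3, 5, 6}) = 1
G(9) = mex({0, 1, 2, 3, 6, 7}) = 4
G(10) = mex({0, 1, 3, 4, 5, 7}) = 2
G(11) = mex({0, 1, 2, 3, 4, 5}) = 6
G(12) = mex({0, 1, 2, 3, 5, 6, 7}) = 4
G(13) = mex({0, 2, 3, 4, 6, 7}) = 1
G(14) = mex({0, 1, 4, 5, 6, 7}) = 2
G(15) = mex({0, 1, 2, 3, 4, 5, 6}) = 7
G(16) = mex({0, 2, 3, 5, 6, 7}) = 1
G(17) = mex({0, 1, 2, 3, 5, 6, 7}) = 4
G(18) = mex({0, 1, 2, 4, 5, 6}) = 3
G(19) = mex({0, 1, 3, 4, 5, 7}) = 2
G(20) = mex({0, 2, 3, 4, 5, 6, 7}) = 1
G(21) = mex({0, 1, 2, 3, 5, 6, 7}) = 4
G(22) = mex({0, 1, 2, 3, 4, 5, 7}) = 6
G(23) = mex({0, 1, 2, 3, 4, 5, 6}) = 7
G(24) = mex({0, 1, 2, 3, 5, 6, 7}) = 4
G(25) = mex({0, 2, 3, 4, 6, 7}) = 1
Therefore G(25) = 1.

1


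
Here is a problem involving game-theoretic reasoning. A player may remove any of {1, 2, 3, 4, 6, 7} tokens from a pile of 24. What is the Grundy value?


The subtraction set is S = {1, 2, 3, 4, 6, 7}.
G(k) = mex{ G(k - s) : s in S, s <= k }. We compute iteratively: G(0) = 0.
G(1) = mex({0}) = 1
G(2) = mex({0, 1}) = 2
G(3) = mex({0, 1, 2}) = 3
G(4) = mex({0, 1, 2, 3}) = 4
G(5) = mex({1, 2, 3, 4}) = 0
G(6) = mex({0, 2, 3, 4}) = 1
G(7) = mex({0, 1, 3, 4}) = 2
G(8) = mex({0, 1, 2, 4}) = 3
G(9) = mex({0, 1, 2, 3}) = 4
G(10) = mex({1, 2, 3, 4}) = 0
G(11) = mex({0, 2, 3, 4}) = 1
Observe that G(5)..G(11) = 0, 1, 2, 3, 4, 0, 1 repeats G(0)..G(6) = 0, 1, 2, 3, 4, 0, 1.
For k >= max(S) = 7, G(k) is determined by the previous 7 values G(k-7)..G(k-1); a window of 7 consecutive values has recurred shifted by 5, so by induction G(k + 5) = G(k) for all k >= 0: the sequence is periodic from the start with period 5.
One period: G(0..4) = 0, 1, 2, 3, 4.
24 mod 5 = 4, so G(24) = G(4) = 4.

4


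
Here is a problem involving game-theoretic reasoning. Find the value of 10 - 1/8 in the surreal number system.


x = 10, y = 1/8
Converting to common denominator: 8
x = 80/8, y = 1/8
x - y = 10 - 1/8 = 79/8

79/8


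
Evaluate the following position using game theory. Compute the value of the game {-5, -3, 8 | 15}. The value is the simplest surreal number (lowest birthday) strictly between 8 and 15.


Left options: {-5, -3, 8}, max = 8
Right options: {15}, min = 15
All options are numbers and max(Left) < min(Right), so by the simplicity theorem the value is the simplest (earliest-born) number strictly between 8 and 15.
Integers 9 through 14 all lie strictly between 8 and 15.
Among integers, the simplest (lowest birthday = smallest |n|; 0 is born on day 0, +-n on day n) is 9.
No non-integer in the interval can be simpler: if x is a non-integer in the interval, then floor(x) or ceil(x) also lies in the interval (the interval contains an integer), and both are proper prefixes of x's sign expansion, i.e. born earlier. So the game value is 9.
Game value = 9

9


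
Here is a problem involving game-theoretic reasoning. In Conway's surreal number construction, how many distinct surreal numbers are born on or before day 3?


Day 0: {|} = 0 is born. Count = 1.
Day n: the number of surreal numbers born by day n is 2^(n+1) - 1.
By day 0: 2^1 - 1 = 1
By day 1: 2^2 - 1 = 3
By day 2: 2^3 - 1 = 7
By day 3: 2^4 - 1 = 15
By day 3: 15 surreal numbers.

15


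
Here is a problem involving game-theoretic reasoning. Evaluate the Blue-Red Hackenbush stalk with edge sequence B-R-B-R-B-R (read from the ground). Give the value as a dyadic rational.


Edges (from ground): B-R-B-R-B-R
By Berlekamp's sign-expansion rule, a Blue-Red Hackenbush stalk has the value of the surreal number whose sign sequence is the edge sequence with B -> + and R -> -.
Sign sequence: +-+-+-
Trace the sign expansion in the surreal number tree, starting from 0:
Edge 1: B (sign +) -> bounds (0, +inf), value = 1
Edge 2: R (sign -) -> bounds (0, 1), value = 1/2
Edge 3: B (sign +) -> bounds (1/2, 1), value = 3/4
Edge 4: R (sign -) -> bounds (1/2, 3/4), value = 5/8
Edge 5: B (sign +) -> bounds (5/8, 3/4), value = 11/16
Edge 6: R (sign -) -> bounds (5/8, 11/16), value = 21/32
Game value = 21/32

21/32


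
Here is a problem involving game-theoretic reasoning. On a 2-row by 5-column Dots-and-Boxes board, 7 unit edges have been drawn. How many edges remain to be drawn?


Grid: 2 x 5 boxes, i.e. 3 rows and 6 columns of dots.
Horizontal edges: (rows + 1) * cols = 3 * 5 = 15
Vertical edges: rows * (cols + 1) = 2 * 6 = 12
Total edges: 15 + 12 = 27
Edges drawn: 7
Remaining: 27 - 7 = 20

20


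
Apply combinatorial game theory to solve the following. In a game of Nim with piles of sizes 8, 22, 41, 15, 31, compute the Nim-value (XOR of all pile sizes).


We need the XOR (exclusive or) of all pile sizes.
After XOR-ing pile 1 (size 8): 0 XOR 8 = 8
After XOR-ing pile 2 (size 22): 8 XOR 22 = 30
After XOR-ing pile 3 (size 41): 30 XOR 41 = 55
After XOR-ing pile 4 (size 15): 55 XOR 15 = 56
After XOR-ing pile 5 (size 31): 56 XOR 31 = 39
The Nim-value of this position is 39.

39


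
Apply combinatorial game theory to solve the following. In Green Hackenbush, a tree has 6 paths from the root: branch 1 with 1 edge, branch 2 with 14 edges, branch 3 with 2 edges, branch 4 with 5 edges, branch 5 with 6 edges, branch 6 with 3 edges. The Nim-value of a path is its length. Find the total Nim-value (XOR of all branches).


The tree has 6 branches from the ground vertex.
In Green Hackenbush, the Nim-value of a simple path of length k is k.
Branch 1: length 1, Nim-value = 1
Branch 2: length 14, Nim-value = 14
Branch 3: length 2, Nim-value = 2
Branch 4: length 5, Nim-value = 5
Branch 5: length 6, Nim-value = 6
Branch 6: length 3, Nim-value = 3
Total Nim-value = XOR of all branch values:
0 XOR 1 = 1
1 XOR 14 = 15
15 XOR 2 = 13
13 XOR 5 = 8
8 XOR 6 = 14
14 XOR 3 = 13
Nim-value of the tree = 13

13


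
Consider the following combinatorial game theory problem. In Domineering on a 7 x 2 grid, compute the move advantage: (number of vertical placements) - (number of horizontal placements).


Board is 7 x 2 (rows x cols).
Left (vertical) placements: (rows-1) * cols = 6 * 2 = 12
Right (horizontal) placements: rows * (cols-1) = 7 * 1 = 7
Advantage = Left - Right = 12 - 7 = 5

5


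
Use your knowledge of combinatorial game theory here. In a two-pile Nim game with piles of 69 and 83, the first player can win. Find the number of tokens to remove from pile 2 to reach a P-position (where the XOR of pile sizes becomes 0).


Piles: 69 and 83
Current XOR: 69 XOR 83 = 22 (non-zero, so this is an N-position).
To make the XOR zero, we need to find a move that balances the piles.
For pile 2 (size 83): target = 83 XOR 22 = 69
We reduce pile 2 from 83 to 69.
Tokens removed: 83 - 69 = 14
Verification: 69 XOR 69 = 0

14


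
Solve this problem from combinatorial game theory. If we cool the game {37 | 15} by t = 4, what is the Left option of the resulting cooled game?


Original game: {37 | 15} (a switch {a | b} with a > b).
Cooling by t (for t below the temperature (a - b)/2 = 11) taxes each move by t: {a | b} cooled by t is {a - t | b + t}.
Cooling amount: t = 4
Cooled Left option: 37 - 4 = 33
Cooled Right option: 15 + 4 = 19
Cooled game: {33 | 19}
Left option = 33

33


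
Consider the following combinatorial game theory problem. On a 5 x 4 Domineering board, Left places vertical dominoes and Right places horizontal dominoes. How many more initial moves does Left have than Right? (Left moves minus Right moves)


Board is 5 x 4 (rows x cols).
Left (vertical) placements: (rows-1) * cols = 4 * 4 = 16
Right (horizontal) placements: rows * (cols-1) = 5 * 3 = 15
Advantage = Left - Right = 16 - 15 = 1

1


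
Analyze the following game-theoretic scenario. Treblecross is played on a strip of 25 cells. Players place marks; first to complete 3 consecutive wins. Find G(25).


Treblecross: place X on empty cells; 3-in-a-row wins.
Playing within two cells of an existing X lets the opponent win at once, so sensible play treats the cells i-2..i+2 around each X as dead. The player left with no safe cell loses, so this is a normal-play take-away game on strips of safe cells.
Placing X at cell i (0-indexed) of a strip of k safe cells leaves independent strips of sizes max(0, i-2) and max(0, k-i-3). Hence G(k) = mex{ G(max(0,i-2)) XOR G(max(0,k-i-3)) : 0 <= i < k }, with G(0) = 0.
G(1): splits (0,0):0^0=0 -> mex({0}) = 1
G(2): splits (0,0):0^0=0 -> mex({0}) = 1
G(3): splits (0,0):0^0=0 -> mex({0}) = 1
G(4): splits (0,1):0^1=1 (0,0):0^0=0 -> mex({0, 1}) = 2
G(5): splits (0,2):0^1=1 (0,1):0^1=1 (0,0):0^0=0 -> mex({0, 1}) = 2
G(6) = mex({1}) = 0
G(7) = mex({0, 1, 2}) = 3
G(8) = mex({0, 1, 2}) = 3
G(9) = mex({0, 2}) = 1
G(10) = mex({0, 2, 3}) = 1
G(11) = mex({0, 3}) = 1
G(12) = mex({1, 3}) = 0
G(13) = mex({0, 1, 2, 3}) = 4
G(14) = mex({0, 1, 2}) = 3
G(15) = mex({0, 1, 2}) = 3
G(16) = mex({0, 1, 2, 4}) = 3
G(17) = mex({0, 1, 3, 4}) = 2
G(18) = mex({0, 1, 3, 4}) = 2
G(19) = mex({0, 1, 3, 5}) = 2
G(20) = mex({0, 1, 2, 3, 5}) = 4
G(21) = mex({0, 1, 2, 3, 5}) = 4
G(22) = mex({1, 2, 6}) = 0
G(23) = mex({0, 1, 2, 3, 4, 6}) = 5
G(24) = mex({0, 1, 2, 3, 4}) = 5
G(25) = mex({0, 1, 3, 4, 7}) = 2
Therefore G(25) = 2.

2


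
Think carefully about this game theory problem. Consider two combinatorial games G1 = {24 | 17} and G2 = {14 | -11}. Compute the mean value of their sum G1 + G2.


G1 = {24 | 17}, G2 = {14 | -11}
Each is a switch {a | b} with numbers a > b; its mean value is (a + b)/2, and mean value is additive over game sums: m(G1 + G2) = m(G1) + m(G2).
Mean of G1 = (24 + (17))/2 = 41/2 = 41/2
Mean of G2 = (14 + (-11))/2 = 3/2 = 3/2
Mean of G1 + G2 = 41/2 + 3/2 = 22

22


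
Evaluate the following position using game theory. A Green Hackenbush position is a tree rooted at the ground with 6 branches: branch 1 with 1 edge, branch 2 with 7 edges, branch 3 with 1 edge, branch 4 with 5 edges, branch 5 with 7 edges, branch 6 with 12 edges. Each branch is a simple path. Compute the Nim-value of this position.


The tree has 6 branches from the ground vertex.
In Green Hackenbush, the Nim-value of a simple path of length k is k.
Branch 1: length 1, Nim-value = 1
Branch 2: length 7, Nim-value = 7
Branch 3: length 1, Nim-value = 1
Branch 4: length 5, Nim-value = 5
Branch 5: length 7, Nim-value = 7
Branch 6: length 12, Nim-value = 12
Total Nim-value = XOR of all branch values:
0 XOR 1 = 1
1 XOR 7 = 6
6 XOR 1 = 7
7 XOR 5 = 2
2 XOR 7 = 5
5 XOR 12 = 9
Nim-value of the tree = 9

9


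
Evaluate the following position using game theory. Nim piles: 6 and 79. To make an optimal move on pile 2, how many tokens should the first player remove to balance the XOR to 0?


Piles: 6 and 79
Current XOR: 6 XOR 79 = 73 (non-zero, so this is an N-position).
To make the XOR zero, we need to find a move that balances the piles.
For pile 2 (size 79): target = 79 XOR 73 = 6
We reduce pile 2 from 79 to 6.
Tokens removed: 79 - 6 = 73
Verification: 6 XOR 6 = 0

73


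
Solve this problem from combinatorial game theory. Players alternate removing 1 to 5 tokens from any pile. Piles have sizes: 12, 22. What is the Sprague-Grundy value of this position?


Subtraction set: {1, 2, 3, 4, 5}
For this subtraction set, G(n) = n mod 6 (period = max + 1 = 6).
Pile 1 (size 12): G(12) = 12 mod 6 = 0
Pile 2 (size 22): G(22) = 22 mod 6 = 4
Total Grundy value = XOR of all: 0 XOR 4 = 4

4


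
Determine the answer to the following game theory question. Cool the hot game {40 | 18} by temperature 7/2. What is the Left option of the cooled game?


Original game: {40 | 18} (a switch {a | b} with a > b).
Cooling by t (for t below the temperature (a - b)/2 = 11) taxes each move by t: {a | b} cooled by t is {a - t | b + t}.
Cooling amount: t = 7/2
Cooled Left option: 40 - 7/2 = 73/2
Cooled Right option: 18 + 7/2 = 43/2
Cooled game: {73/2 | 43/2}
Left option = 73/2

73/2


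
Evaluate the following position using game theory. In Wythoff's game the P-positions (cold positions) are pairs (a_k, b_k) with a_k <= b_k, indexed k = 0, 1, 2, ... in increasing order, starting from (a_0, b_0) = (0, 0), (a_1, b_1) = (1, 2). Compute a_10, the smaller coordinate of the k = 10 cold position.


By Wythoff's theorem, a_k = floor(k * phi) and b_k = floor(k * phi^2) = a_k + k, where phi = (1 + sqrt(5))/2 is the golden ratio.
phi = (1 + sqrt(5))/2 = 1.618034
k = 10
k * phi = 10 * 1.618034 = 16.180340
a_10 = floor(k * phi) = 16

16


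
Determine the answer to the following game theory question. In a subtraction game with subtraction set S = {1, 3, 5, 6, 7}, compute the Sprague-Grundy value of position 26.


The subtraction set is S = {1, 3, 5, 6, 7}.
G(k) = mex{ G(k - s) : s in S, s <= k }. We compute iteratively: G(0) = 0.
G(1) = mex({0}) = 1
G(2) = mex({1}) = 0
G(3) = mex({0}) = 1
G(4) = mex({1}) = 0
G(5) = mex({0}) = 1
G(6) = mex({0, 1}) = 2
G(7) = mex({0, 1, 2}) = 3
G(8) = mex({0, 1, 3}) = 2
G(9) = mex({0, 1, 2}) = 3
G(10) = mex({0, 1, 3}) = 2
G(11) = mex({0, 1, 2}) = 3
G(12) = mex({1, 2, 3}) = 0
G(13) = mex({0, 2, 3}) = 1
G(14) = mex({1, 2, 3}) = 0
G(15) = mex({0, 2, 3}) = 1
G(16) = mex({1, 2, 3}) = 0
G(17) = mex({0, 2, 3}) = 1
G(18) = mex({0, 1, 3}) = 2
Observe that G(12)..G(18) = 0, 1, 0, 1, 0, 1, 2 repeats G(0)..G(6) = 0, 1, 0, 1, 0, 1, 2.
For k >= max(S) = 7, G(k) is determined by the previous 7 values G(k-7)..G(k-1); a window of 7 consecutive values has recurred shifted by 12, so by induction G(k + 12) = G(k) for all k >= 0: the sequence is periodic from the start with period 12.
One period: G(0..11) = 0, 1, 0, 1, 0, 1, 2, 3, 2, 3, 2, 3.
26 mod 12 = 2, so G(26) = G(2) = 0.

0


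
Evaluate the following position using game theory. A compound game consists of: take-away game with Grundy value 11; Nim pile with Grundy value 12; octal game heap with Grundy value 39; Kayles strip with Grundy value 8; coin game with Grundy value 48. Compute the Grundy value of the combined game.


By the Sprague-Grundy theorem, the Grundy value of a sum of games is the XOR of individual Grundy values.
take-away game: Grundy value = 11. Running XOR: 0 XOR 11 = 11
Nim pile: Grundy value = 12. Running XOR: 11 XOR 12 = 7
octal game heap: Grundy value = 39. Running XOR: 7 XOR 39 = 32
Kayles strip: Grundy value = 8. Running XOR: 32 XOR 8 = 40
coin game: Grundy value = 48. Running XOR: 40 XOR 48 = 24
The combined Grundy value is 24.

24


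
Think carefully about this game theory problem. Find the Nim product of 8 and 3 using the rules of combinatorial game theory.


Nim multiplication is bilinear over XOR: (u XOR v) * w = (u*w) XOR (v*w).
So we split each operand into its bit components and XOR the pairwise Nim products.
8 = 8 (as XOR of powers of 2).
3 = 1 + 2 (as XOR of powers of 2).
Using the standard Nim-product table on single bits:
  2*2 = 3,   2*4 = 8,   2*8 = 12,
  4*4 = 6,   4*8 = 11,  8*8 = 13,
and  1*x = x (identity), k*l = l*k (commutative).
Pairwise Nim products:
  8 * 1 = 8
  8 * 2 = 12
XOR them: 8 XOR 12 = 4.
Result: 8 * 3 = 4 (in Nim).

4


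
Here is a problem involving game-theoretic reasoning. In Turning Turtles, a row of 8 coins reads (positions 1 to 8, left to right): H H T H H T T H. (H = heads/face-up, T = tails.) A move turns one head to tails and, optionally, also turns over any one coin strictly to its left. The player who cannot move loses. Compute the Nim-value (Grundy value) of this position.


Coins: H H T H H T T H
Key fact: a single head at position k behaves exactly like a Nim heap of size k (turning it to T and optionally flipping a coin at j < k corresponds to moving the heap from k to j, or to 0), and heads combine as a disjunctive sum (two heads at the same place would cancel, matching j XOR j = 0). So the Nim-value is the XOR of the 1-indexed positions of the heads.
Face-up positions (1-indexed): [1, 2, 4, 5, 8]
XOR 0 with 1: 0 XOR 1 = 1
XOR 1 with 2: 1 XOR 2 = 3
XOR 3 with 4: 3 XOR 4 = 7
XOR 7 with 5: 7 XOR 5 = 2
XOR 2 with 8: 2 XOR 8 = 10
Nim-value = 10

10


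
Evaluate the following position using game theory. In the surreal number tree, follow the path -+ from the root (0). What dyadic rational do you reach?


Sign expansion: -+
Rule: track bounds (lo, hi), initially (-inf, +inf). On '+', the current value becomes lo and we move to the simplest number in (value, hi): value + 1 if hi = +inf, otherwise the midpoint (value + hi)/2. On '-', the current value becomes hi and we move to value - 1 if lo = -inf, otherwise the midpoint (lo + value)/2.
Start at 0.
Step 1: sign = -, move left. Bounds: (-inf, 0). Value = -1
Step 2: sign = +, move right. Bounds: (-1, 0). Value = -1/2
The surreal number with sign expansion -+ is -1/2.

-1/2


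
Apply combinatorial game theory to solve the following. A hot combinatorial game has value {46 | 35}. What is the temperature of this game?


The game is {46 | 35}, a switch {a | b} with numbers a > b.
Cooling {a | b} by t gives {a - t | b + t}, which stops being hot when a - t = b + t, i.e. at t = (a - b)/2. So the temperature of a switch is (a - b)/2.
Temperature = (Left option - Right option) / 2
= (46 - (35)) / 2
= 11 / 2
= 11/2

11/2


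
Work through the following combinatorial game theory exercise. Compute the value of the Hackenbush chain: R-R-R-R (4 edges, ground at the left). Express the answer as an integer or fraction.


Edges (from ground): R-R-R-R
By Berlekamp's sign-expansion rule, a Blue-Red Hackenbush stalk has the value of the surreal number whose sign sequence is the edge sequence with B -> + and R -> -.
Sign sequence: ----
Trace the sign expansion in the surreal number tree, starting from 0:
Edge 1: R (sign -) -> bounds (-inf, 0), value = -1
Edge 2: R (sign -) -> bounds (-inf, -1), value = -2
Edge 3: R (sign -) -> bounds (-inf, -2), value = -3
Edge 4: R (sign -) -> bounds (-inf, -3), value = -4
Game value = -4

-4


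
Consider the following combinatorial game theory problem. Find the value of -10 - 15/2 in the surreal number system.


x = -10, y = 15/2
Converting to common denominator: 2
x = -20/2, y = 15/2
x - y = -10 - 15/2 = -35/2

-35/2


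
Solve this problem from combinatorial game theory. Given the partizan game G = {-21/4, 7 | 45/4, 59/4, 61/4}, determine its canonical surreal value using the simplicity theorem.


Left options: {-21/4, 7}, max = 7
Right options: {45/4, 59/4, 61/4}, min = 45/4
All options are numbers and max(Left) < min(Right), so by the simplicity theorem the value is the simplest (earliest-born) number strictly between 7 and 45/4.
Integers 8 through 11 all lie strictly between 7 and 45/4.
Among integers, the simplest (lowest birthday = smallest |n|; 0 is born on day 0, +-n on day n) is 8.
No non-integer in the interval can be simpler: if x is a non-integer in the interval, then floor(x) or ceil(x) also lies in the interval (the interval contains an integer), and both are proper prefixes of x's sign expansion, i.e. born earlier. So the game value is 8.
Game value = 8

8


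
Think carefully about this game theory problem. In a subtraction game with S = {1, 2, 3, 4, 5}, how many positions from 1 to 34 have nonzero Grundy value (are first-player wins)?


Subtraction set S = {1, 2, 3, 4, 5}, so G(n) = n mod 6.
G(n) = 0 when n is a multiple of 6.
Multiples of 6 in [1, 34]: 5
N-positions (nonzero Grundy) = 34 - 5 = 29

29


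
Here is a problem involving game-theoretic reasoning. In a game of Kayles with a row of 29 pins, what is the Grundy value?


Kayles: a move removes 1 or 2 adjacent pins from a contiguous row.
Removing pins from a row of k leaves two independent rows (a, b) with a + b = k - 1 (one pin) or a + b = k - 2 (two pins); an end removal gives a = 0.
By Sprague-Grundy, G(k) = mex{ G(a) XOR G(b) } over all these splits. G(0) = 0.
G(1): splits (0,0):0^0=0 -> mex({0}) = 1
G(2): splits (0,1):0^1=1 (0,0):0^0=0 -> mex({0, 1}) = 2
G(3): splits (0,2):0^2=2 (1,1):1^1=0 (0,1):0^1=1 -> mex({0, 1, 2}) = 3
G(4): splits (0,3):0^3=3 (1,2):1^2=3 (0,2):0^2=2 (1,1):1^1=0 -> mex({0, 2, 3}) = 1
G(5): splits (0,4):0^1=1 (1,3):1^3=2 (2,2):2^2=0 (0,3):0^3=3 (1,2):1^2=3 -> mex({0, 1, 2, 3}) = 4
G(6) = mex({0, 1, 2, 4}) = 3
G(7) = mex({0, 1, 3, 4, 5}) = 2
G(8) = mex({0, 2, 3, 5, 6}) = 1
G(9) = mex({0, 1, 2, 3, 6, 7}) = 4
G(10) = mex({0, 1, 3, 4, 5, 7}) = 2
G(11) = mex({0, 1, 2, 3, 4, 5}) = 6
G(12) = mex({0, 1, 2, 3, 5, 6, 7}) = 4
G(13) = mex({0, 2, 3, 4, 6, 7}) = 1
G(14) = mex({0, 1, 4, 5, 6, 7}) = 2
G(15) = mex({0, 1, 2, 3, 4, 5, 6}) = 7
G(16) = mex({0, 2, 3, 5, 6, 7}) = 1
G(17) = mex({0, 1, 2, 3, 5, 6, 7}) = 4
G(18) = mex({0, 1, 2, 4, 5, 6}) = 3
G(19) = mex({0, 1, 3, 4, 5, 7}) = 2
G(20) = mex({0, 2, 3, 4, 5, 6, 7}) = 1
G(21) = mex({0, 1, 2, 3, 5, 6, 7}) = 4
G(22) = mex({0, 1, 2, 3, 4, 5, 7}) = 6
G(23) = mex({0, 1, 2, 3, 4, 5, 6}) = 7
G(24) = mex({0, 1, 2, 3, 5, 6, 7}) = 4
G(25) = mex({0, 2, 3, 4, 6, 7}) = 1
G(26) = mex({0, 1, 3, 4, 5, 6, 7}) = 2
G(27) = mex({0, 1, 2, 3, 4, 5, 6, 7}) = 8
G(28) = mex({0, 1, 2, 3, 4, 6, 7, 8}) = 5
G(29) = mex({0, 1, 2, 3, 5, 6, 7, 8, 9}) = 4
Therefore G(29) = 4.

4


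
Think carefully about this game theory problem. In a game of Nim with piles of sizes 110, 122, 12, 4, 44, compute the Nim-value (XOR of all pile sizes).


We need the XOR (exclusive or) of all pile sizes.
After XOR-ing pile 1 (size 110): 0 XOR 110 = 110
After XOR-ing pile 2 (size 122): 110 XOR 122 = 20
After XOR-ing pile 3 (size 12): 20 XOR 12 = 24
After XOR-ing pile 4 (size 4): 24 XOR 4 = 28
After XOR-ing pile 5 (size 44): 28 XOR 44 = 48
The Nim-value of this position is 48.

48


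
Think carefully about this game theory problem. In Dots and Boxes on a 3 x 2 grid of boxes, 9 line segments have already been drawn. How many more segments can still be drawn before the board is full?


Grid: 3 x 2 boxes, i.e. 4 rows and 3 columns of dots.
Horizontal edges: (rows + 1) * cols = 4 * 2 = 8
Vertical edges: rows * (cols + 1) = 3 * 3 = 9
Total edges: 8 + 9 = 17
Edges drawn: 9
Remaining: 17 - 9 = 8

8


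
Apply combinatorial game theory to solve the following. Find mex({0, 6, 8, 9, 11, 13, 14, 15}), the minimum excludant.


Set = {0, 6, 8, 9, 11, 13, 14, 15}
0 is in the set.
1 is NOT in the set. This is the mex.
mex = 1

1


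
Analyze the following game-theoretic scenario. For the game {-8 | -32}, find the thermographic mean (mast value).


Game = {-8 | -32}, a switch {a | b} with numbers a > b.
Its thermograph has left wall a - t and right wall b + t, which meet at t = (a - b)/2, where both equal (a + b)/2. So the mast (mean value) is at (a + b)/2.
Mean = (-8 + (-32))/2 = -40/2 = -20

-20


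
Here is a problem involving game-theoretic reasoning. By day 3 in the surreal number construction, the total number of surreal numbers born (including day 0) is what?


Day 0: {|} = 0 is born. Count = 1.
Day n: the number of surreal numbers born by day n is 2^(n+1) - 1.
By day 0: 2^1 - 1 = 1
By day 1: 2^2 - 1 = 3
By day 2: 2^3 - 1 = 7
By day 3: 2^4 - 1 = 15
By day 3: 15 surreal numbers.

15


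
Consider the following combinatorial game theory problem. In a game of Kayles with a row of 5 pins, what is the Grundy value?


Kayles: a move removes 1 or 2 adjacent pins from a contiguous row.
Removing pins from a row of k leaves two independent rows (a, b) with a + b = k - 1 (one pin) or a + b = k - 2 (two pins); an end removal gives a = 0.
By Sprague-Grundy, G(k) = mex{ G(a) XOR G(b) } over all these splits. G(0) = 0.
G(1): splits (0,0):0^0=0 -> mex({0}) = 1
G(2): splits (0,1):0^1=1 (0,0):0^0=0 -> mex({0, 1}) = 2
G(3): splits (0,2):0^2=2 (1,1):1^1=0 (0,1):0^1=1 -> mex({0, 1, 2}) = 3
G(4): splits (0,3):0^3=3 (1,2):1^2=3 (0,2):0^2=2 (1,1):1^1=0 -> mex({0, 2, 3}) = 1
G(5): splits (0,4):0^1=1 (1,3):1^3=2 (2,2):2^2=0 (0,3):0^3=3 (1,2):1^2=3 -> mex({0, 1, 2, 3}) = 4
Therefore G(5) = 4.

4


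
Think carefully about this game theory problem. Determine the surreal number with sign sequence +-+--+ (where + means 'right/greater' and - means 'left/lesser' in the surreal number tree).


Sign expansion: +-+--+
Rule: track bounds (lo, hi), initially (-inf, +inf). On '+', the current value becomes lo and we move to the simplest number in (value, hi): value + 1 if hi = +inf, otherwise the midpoint (value + hi)/2. On '-', the current value becomes hi and we move to value - 1 if lo = -inf, otherwise the midpoint (lo + value)/2.
Start at 0.
Step 1: sign = +, move right. Bounds: (0, +inf). Value = 1
Step 2: sign = -, move left. Bounds: (0, 1). Value = 1/2
Step 3: sign = +, move right. Bounds: (1/2, 1). Value = 3/4
Step 4: sign = -, move left. Bounds: (1/2, 3/4). Value = 5/8
Step 5: sign = -, move left. Bounds: (1/2, 5/8). Value = 9/16
Step 6: sign = +, move right. Bounds: (9/16, 5/8). Value = 19/32
The surreal number with sign expansion +-+--+ is 19/32.

19/32


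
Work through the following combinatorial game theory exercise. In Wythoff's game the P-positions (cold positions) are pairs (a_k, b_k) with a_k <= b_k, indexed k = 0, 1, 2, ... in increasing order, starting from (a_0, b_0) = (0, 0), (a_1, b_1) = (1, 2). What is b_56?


By Wythoff's theorem, a_k = floor(k * phi) and b_k = floor(k * phi^2) = a_k + k, where phi = (1 + sqrt(5))/2 is the golden ratio.
phi = (1 + sqrt(5))/2 = 1.618034
phi^2 = phi + 1 = 2.618034
k = 56
k * phi^2 = 56 * 2.618034 = 146.609903
b_56 = floor(k * phi^2) = 146 (check: a_56 + k = 90 + 56 = 146)

146


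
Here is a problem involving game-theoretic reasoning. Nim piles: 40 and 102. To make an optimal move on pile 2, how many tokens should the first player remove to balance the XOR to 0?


Piles: 40 and 102
Current XOR: 40 XOR 102 = 78 (non-zero, so this is an N-position).
To make the XOR zero, we need to find a move that balances the piles.
For pile 2 (size 102): target = 102 XOR 78 = 40
We reduce pile 2 from 102 to 40.
Tokens removed: 102 - 40 = 62
Verification: 40 XOR 40 = 0

62


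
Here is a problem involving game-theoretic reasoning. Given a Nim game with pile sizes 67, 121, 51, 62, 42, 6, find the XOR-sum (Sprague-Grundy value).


We need the XOR (exclusive or) of all pile sizes.
After XOR-ing pile 1 (size 67): 0 XOR 67 = 67
After XOR-ing pile 2 (size 121): 67 XOR 121 = 58
After XOR-ing pile 3 (size 51): 58 XOR 51 = 9
After XOR-ing pile 4 (size 62): 9 XOR 62 = 55
After XOR-ing pile 5 (size 42): 55 XOR 42 = 29
After XOR-ing pile 6 (size 6): 29 XOR 6 = 27
The Nim-value of this position is 27.

27


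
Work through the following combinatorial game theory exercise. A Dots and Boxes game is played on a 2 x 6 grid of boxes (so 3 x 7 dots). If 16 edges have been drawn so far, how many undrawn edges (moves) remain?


Grid: 2 x 6 boxes, i.e. 3 rows and 7 columns of dots.
Horizontal edges: (rows + 1) * cols = 3 * 6 = 18
Vertical edges: rows * (cols + 1) = 2 * 7 = 14
Total edges: 18 + 14 = 32
Edges drawn: 16
Remaining: 32 - 16 = 16

16


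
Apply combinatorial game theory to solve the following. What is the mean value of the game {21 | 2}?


Game = {21 | 2}, a switch {a | b} with numbers a > b.
Its thermograph has left wall a - t and right wall b + t, which meet at t = (a - b)/2, where both equal (a + b)/2. So the mast (mean value) is at (a + b)/2.
Mean = (21 + (2))/2 = 23/2 = 23/2

23/2


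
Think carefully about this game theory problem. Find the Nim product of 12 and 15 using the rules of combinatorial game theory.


Nim multiplication is bilinear over XOR: (u XOR v) * w = (u*w) XOR (v*w).
So we split each operand into its bit components and XOR the pairwise Nim products.
12 = 4 + 8 (as XOR of powers of 2).
15 = 1 + 2 + 4 + 8 (as XOR of powers of 2).
Using the standard Nim-product table on single bits:
  2*2 = 3,   2*4 = 8,   2*8 = 12,
  4*4 = 6,   4*8 = 11,  8*8 = 13,
and  1*x = x (identity), k*l = l*k (commutative).
Pairwise Nim products:
  4 * 1 = 4
  4 * 2 = 8
  4 * 4 = 6
  4 * 8 = 11
  8 * 1 = 8
  8 * 2 = 12
  8 * 4 = 11
  8 * 8 = 13
XOR them: 4 XOR 8 XOR 6 XOR 11 XOR 8 XOR 12 XOR 11 XOR 13 = 3.
Result: 12 * 15 = 3 (in Nim).

3


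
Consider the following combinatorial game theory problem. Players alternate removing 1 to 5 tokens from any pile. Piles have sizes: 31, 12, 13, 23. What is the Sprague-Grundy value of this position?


Subtraction set: {1, 2, 3, 4, 5}
For this subtraction set, G(n) = n mod 6 (period = max + 1 = 6).
Pile 1 (size 31): G(31) = 31 mod 6 = 1
Pile 2 (size 12): G(12) = 12 mod 6 = 0
Pile 3 (size 13): G(13) = 13 mod 6 = 1
Pile 4 (size 23): G(23) = 23 mod 6 = 5
Total Grundy value = XOR of all: 1 XOR 0 XOR 1 XOR 5 = 5

5


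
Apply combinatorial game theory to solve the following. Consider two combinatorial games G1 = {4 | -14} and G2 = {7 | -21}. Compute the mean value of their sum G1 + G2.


G1 = {4 | -14}, G2 = {7 | -21}
Each is a switch {a | b} with numbers a > b; its mean value is (a + b)/2, and mean value is additive over game sums: m(G1 + G2) = m(G1) + m(G2).
Mean of G1 = (4 + (-14))/2 = -10/2 = -5
Mean of G2 = (7 + (-21))/2 = -14/2 = -7
Mean of G1 + G2 = -5 + -7 = -12

-12


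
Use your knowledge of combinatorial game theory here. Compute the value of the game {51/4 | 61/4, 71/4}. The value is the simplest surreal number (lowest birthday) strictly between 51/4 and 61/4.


Left options: {51/4}, max = 51/4
Right options: {61/4, 71/4}, min = 61/4
All options are numbers and max(Left) < min(Right), so by the simplicity theorem the value is the simplest (earliest-born) number strictly between 51/4 and 61/4.
Integers 13 through 15 all lie strictly between 51/4 and 61/4.
Among integers, the simplest (lowest birthday = smallest |n|; 0 is born on day 0, +-n on day n) is 13.
No non-integer in the interval can be simpler: if x is a non-integer in the interval, then floor(x) or ceil(x) also lies in the interval (the interval contains an integer), and both are proper prefixes of x's sign expansion, i.e. born earlier. So the game value is 13.
Game value = 13

13


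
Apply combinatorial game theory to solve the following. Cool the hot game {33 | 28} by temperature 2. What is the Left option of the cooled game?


Original game: {33 | 28} (a switch {a | b} with a > b).
Cooling by t (for t below the temperature (a - b)/2 = 5/2) taxes each move by t: {a | b} cooled by t is {a - t | b + t}.
Cooling amount: t = 2
Cooled Left option: 33 - 2 = 31
Cooled Right option: 28 + 2 = 30
Cooled game: {31 | 30}
Left option = 31

31


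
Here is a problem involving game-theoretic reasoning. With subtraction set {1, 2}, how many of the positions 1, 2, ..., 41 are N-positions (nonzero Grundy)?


Subtraction set S = {1, 2}, so G(n) = n mod 3.
G(n) = 0 when n is a multiple of 3.
Multiples of 3 in [1, 41]: 13
N-positions (nonzero Grundy) = 41 - 13 = 28

28


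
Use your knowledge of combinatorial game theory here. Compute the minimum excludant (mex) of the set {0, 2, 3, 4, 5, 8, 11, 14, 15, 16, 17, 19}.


Set = {0, 2, 3, 4, 5, 8, 11, 14, 15, 16, 17, 19}
0 is in the set.
1 is NOT in the set. This is the mex.
mex = 1

1


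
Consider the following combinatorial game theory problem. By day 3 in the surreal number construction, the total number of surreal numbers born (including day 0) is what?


Day 0: {|} = 0 is born. Count = 1.
Day n: the number of surreal numbers born by day n is 2^(n+1) - 1.
By day 0: 2^1 - 1 = 1
By day 1: 2^2 - 1 = 3
By day 2: 2^3 - 1 = 7
By day 3: 2^4 - 1 = 15
By day 3: 15 surreal numbers.

15


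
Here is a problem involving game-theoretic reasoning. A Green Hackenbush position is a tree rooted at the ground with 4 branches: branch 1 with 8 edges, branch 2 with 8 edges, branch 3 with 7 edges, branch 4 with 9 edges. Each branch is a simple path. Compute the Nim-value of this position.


The tree has 4 branches from the ground vertex.
In Green Hackenbush, the Nim-value of a simple path of length k is k.
Branch 1: length 8, Nim-value = 8
Branch 2: length 8, Nim-value = 8
Branch 3: length 7, Nim-value = 7
Branch 4: length 9, Nim-value = 9
Total Nim-value = XOR of all branch values:
0 XOR 8 = 8
8 XOR 8 = 0
0 XOR 7 = 7
7 XOR 9 = 14
Nim-value of the tree = 14

14
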